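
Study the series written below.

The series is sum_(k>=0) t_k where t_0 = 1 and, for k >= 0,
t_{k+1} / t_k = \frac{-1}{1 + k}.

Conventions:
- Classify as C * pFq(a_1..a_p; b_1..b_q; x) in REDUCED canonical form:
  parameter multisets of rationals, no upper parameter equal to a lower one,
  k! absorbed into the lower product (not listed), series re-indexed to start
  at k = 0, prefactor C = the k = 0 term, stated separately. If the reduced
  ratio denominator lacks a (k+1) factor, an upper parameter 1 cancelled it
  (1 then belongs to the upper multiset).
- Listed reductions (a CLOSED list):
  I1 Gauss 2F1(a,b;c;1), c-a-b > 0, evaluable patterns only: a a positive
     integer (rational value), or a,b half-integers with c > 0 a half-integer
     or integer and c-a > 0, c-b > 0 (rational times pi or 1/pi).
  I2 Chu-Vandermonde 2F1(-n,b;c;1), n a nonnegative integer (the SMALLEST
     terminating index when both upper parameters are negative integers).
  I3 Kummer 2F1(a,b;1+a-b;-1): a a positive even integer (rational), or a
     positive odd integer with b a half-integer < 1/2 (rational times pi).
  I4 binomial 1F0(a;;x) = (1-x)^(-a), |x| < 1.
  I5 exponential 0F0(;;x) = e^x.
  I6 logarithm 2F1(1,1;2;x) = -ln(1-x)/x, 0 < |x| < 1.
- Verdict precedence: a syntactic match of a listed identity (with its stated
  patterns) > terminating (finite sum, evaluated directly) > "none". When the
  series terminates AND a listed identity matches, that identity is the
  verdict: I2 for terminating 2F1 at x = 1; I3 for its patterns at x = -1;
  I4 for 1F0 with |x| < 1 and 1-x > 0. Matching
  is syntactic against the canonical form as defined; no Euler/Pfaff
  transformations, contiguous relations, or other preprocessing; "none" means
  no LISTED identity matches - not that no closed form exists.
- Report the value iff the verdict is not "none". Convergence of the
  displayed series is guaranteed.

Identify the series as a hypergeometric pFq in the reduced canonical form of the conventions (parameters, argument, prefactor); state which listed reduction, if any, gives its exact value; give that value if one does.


At argument -1: a 0F0 with upper {-}, lower {-}, scaled by C = 1. Verdict at x = -1: the I5 exponential reduction matches (the 0F0 exponential series at x = -1). Its exact value is e^{-1}.

First insight: x = -1 and the expanded ratio factors over Q; prefactor 1, roots give parameters.
Step ratio: r(k) = -1 * 1 / [(k+1)] ; factor over Q: parameters, x = -1, and C = 1.


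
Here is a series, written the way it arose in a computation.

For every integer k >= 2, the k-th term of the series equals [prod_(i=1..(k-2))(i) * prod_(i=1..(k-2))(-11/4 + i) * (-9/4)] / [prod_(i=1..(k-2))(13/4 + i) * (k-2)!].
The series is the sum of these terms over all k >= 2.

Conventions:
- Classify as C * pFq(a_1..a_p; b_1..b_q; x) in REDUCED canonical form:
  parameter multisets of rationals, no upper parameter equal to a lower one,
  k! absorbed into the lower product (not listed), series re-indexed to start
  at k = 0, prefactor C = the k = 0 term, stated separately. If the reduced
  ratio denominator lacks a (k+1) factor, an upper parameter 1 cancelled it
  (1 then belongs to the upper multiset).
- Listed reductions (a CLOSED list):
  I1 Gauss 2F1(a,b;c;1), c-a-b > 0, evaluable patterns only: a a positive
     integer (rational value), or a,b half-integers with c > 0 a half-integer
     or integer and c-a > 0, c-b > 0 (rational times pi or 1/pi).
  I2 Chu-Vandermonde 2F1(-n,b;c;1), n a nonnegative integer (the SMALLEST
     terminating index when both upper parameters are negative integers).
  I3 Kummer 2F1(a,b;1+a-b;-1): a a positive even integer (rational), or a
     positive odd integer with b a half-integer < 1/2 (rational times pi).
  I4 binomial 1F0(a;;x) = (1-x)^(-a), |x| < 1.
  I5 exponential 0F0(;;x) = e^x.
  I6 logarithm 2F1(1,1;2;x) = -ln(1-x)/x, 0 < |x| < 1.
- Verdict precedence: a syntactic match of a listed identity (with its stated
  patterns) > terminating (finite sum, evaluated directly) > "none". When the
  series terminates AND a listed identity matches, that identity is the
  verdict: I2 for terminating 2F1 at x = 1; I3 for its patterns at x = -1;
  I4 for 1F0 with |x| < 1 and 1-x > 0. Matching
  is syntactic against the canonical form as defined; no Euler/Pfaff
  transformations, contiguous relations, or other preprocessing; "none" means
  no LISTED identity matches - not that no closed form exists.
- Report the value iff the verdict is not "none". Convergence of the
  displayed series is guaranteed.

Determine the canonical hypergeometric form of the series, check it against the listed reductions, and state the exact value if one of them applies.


Canonical form: C = -9/4 times 2F1 with upper {-7/4, 1}, lower {17/4}, x = 1. Verdict: the Gauss summation I1 matches (x = 1: the Gamma ratio telescopes since c-a-b = 5 > 0 and a = 1 in Z>0). Sum: -117/80.

Key step: t_0 = -9/4 here, and the running product (C = -9/4) telescopes to a rising factorial.
Term ratio: r(k) = 1 * (k-7/4) (k+1) / [(k+17/4) (k+1)] - rational in k, leading ratio 1; with t_0 = -9/4, classification follows.


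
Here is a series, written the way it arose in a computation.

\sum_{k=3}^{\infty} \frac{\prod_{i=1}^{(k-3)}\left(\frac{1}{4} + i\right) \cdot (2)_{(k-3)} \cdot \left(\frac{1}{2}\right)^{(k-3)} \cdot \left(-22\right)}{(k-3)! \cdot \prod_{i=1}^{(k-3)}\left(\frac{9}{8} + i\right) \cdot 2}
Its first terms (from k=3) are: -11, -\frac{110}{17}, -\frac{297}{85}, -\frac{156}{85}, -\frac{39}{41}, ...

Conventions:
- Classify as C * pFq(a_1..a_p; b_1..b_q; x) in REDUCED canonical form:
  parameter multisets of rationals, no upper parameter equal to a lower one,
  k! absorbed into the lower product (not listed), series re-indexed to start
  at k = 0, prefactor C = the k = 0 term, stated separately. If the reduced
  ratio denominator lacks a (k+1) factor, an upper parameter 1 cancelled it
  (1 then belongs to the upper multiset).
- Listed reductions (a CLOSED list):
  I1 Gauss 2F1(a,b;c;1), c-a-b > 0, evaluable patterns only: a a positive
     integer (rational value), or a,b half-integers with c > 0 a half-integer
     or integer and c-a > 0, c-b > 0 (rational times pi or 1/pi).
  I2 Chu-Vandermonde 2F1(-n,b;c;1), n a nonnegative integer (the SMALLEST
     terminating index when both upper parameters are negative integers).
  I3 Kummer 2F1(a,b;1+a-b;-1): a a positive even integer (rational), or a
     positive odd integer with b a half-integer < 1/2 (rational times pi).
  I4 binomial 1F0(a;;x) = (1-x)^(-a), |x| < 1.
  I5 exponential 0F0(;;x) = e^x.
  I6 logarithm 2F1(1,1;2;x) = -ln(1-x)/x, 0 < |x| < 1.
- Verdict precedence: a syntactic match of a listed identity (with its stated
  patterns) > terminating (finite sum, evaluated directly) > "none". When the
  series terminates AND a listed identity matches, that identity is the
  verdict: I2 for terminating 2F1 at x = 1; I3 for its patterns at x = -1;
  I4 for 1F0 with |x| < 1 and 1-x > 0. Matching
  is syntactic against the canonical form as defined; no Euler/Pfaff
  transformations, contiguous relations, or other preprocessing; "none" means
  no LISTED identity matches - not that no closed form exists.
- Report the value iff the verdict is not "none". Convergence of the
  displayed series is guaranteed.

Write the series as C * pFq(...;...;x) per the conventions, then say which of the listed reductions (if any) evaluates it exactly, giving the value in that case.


Reduced: x = \frac{1}{2}, 2F1, upper = {\frac{5}{4}, 2}, lower = {\frac{17}{8}}, C = -11. Verdict: none here - no I1-I6 shape fits x = \frac{1}{2} with lower {\frac{17}{8}}.

Key observation: t_0 = -11 here, and the lower running product (C = -11, x = 1/2) is a rising factorial.
Step ratio: r(k) = \frac{1}{2} * (k+\frac{5}{4}) (k+2) / [(k+\frac{17}{8}) (k+1)] - rational; roots negated = parameters, x = \frac{1}{2}, C = -11.


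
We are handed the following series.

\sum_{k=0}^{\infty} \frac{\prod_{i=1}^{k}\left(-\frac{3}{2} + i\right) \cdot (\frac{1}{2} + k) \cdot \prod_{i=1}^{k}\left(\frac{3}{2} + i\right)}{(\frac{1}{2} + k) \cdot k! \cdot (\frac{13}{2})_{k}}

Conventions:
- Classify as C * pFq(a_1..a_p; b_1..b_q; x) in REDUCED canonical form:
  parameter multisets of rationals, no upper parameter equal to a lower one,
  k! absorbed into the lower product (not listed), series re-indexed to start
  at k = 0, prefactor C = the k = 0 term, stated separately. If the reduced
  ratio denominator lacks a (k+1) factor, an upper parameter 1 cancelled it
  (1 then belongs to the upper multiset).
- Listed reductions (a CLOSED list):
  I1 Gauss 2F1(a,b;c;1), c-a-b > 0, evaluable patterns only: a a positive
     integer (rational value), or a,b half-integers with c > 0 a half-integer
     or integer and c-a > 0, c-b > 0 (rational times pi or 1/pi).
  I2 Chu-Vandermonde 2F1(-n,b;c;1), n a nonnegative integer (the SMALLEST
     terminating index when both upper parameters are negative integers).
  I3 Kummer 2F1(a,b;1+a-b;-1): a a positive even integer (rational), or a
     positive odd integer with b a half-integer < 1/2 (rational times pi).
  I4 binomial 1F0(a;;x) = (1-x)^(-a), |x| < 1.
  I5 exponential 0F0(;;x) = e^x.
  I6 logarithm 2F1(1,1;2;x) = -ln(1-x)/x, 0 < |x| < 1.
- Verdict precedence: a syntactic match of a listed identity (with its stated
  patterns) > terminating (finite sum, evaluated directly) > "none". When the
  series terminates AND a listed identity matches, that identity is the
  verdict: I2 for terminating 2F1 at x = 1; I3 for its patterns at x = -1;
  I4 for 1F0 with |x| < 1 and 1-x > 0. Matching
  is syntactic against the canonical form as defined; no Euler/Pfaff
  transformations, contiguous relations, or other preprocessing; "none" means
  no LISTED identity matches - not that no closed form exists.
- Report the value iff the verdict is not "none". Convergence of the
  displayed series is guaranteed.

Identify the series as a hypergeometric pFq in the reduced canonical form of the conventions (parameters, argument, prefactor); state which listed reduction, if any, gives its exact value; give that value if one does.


x = 1 here; the reduced form reads 2F1, upper {-\frac{1}{2}, \frac{5}{2}}, lower {\frac{13}{2}}, C = 1. Verdict (x = 1): Gauss (I1, half-integer pattern) applies (x = 1; upper {-\frac{1}{2}, \frac{5}{2}} half-integers, c = \frac{13}{2} in the evaluable pattern). Its exact value is \frac{8085}{32768} \cdot \pi.

Key observation: t_0 = 1 here, and the running product (C = 1) telescopes to a rising factorial.
Adjacent-term ratio: r(k) = 1 * (k-\frac{1}{2}) (k+\frac{5}{2}) / [(k+\frac{13}{2}) (k+1)] - rational; roots negated = parameters, x = 1, C = 1.


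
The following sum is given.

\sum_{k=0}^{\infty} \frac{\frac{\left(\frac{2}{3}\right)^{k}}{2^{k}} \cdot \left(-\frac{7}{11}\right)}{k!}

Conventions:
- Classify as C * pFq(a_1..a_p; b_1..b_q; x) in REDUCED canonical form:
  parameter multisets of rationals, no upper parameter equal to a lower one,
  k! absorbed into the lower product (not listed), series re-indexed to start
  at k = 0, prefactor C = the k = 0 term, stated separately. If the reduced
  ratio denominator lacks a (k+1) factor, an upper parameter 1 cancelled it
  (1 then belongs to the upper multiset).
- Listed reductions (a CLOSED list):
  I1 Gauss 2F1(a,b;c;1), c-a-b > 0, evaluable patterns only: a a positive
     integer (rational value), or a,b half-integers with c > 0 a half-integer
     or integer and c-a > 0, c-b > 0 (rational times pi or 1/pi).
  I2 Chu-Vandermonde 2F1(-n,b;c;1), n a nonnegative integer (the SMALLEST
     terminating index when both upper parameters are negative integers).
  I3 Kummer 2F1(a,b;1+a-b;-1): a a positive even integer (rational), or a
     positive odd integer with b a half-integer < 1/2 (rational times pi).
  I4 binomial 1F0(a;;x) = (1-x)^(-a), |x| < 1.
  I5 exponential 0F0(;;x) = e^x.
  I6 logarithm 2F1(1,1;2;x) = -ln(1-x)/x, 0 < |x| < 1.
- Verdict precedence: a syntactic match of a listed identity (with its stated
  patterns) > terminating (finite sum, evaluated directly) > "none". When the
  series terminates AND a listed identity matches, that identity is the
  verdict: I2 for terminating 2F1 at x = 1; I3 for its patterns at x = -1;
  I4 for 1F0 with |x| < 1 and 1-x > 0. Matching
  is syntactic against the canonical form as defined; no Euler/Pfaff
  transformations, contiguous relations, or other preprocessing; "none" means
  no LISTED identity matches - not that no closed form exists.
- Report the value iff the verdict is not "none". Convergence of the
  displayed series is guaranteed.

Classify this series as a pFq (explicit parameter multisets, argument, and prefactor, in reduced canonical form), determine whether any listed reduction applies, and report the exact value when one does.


This is -\frac{7}{11} * 0F0(-; -; \frac{1}{3}) in reduced canonical form. Verdict (x = \frac{1}{3}): the I5 exponential reduction applies (the 0F0 exponential series at x = \frac{1}{3}). Hence: \left(-\frac{7}{11}\right) \cdot e^{\frac{1}{3}}.

First insight: with t_0 = -\frac{7}{11}, the two k-th powers (C = -7/11) combine into one argument.
Consecutive-term ratio: r(k) = \frac{1}{3} * 1 / [(k+1)] - rational in k. x = \frac{1}{3}; t_0 = -\frac{7}{11}; negate the roots.


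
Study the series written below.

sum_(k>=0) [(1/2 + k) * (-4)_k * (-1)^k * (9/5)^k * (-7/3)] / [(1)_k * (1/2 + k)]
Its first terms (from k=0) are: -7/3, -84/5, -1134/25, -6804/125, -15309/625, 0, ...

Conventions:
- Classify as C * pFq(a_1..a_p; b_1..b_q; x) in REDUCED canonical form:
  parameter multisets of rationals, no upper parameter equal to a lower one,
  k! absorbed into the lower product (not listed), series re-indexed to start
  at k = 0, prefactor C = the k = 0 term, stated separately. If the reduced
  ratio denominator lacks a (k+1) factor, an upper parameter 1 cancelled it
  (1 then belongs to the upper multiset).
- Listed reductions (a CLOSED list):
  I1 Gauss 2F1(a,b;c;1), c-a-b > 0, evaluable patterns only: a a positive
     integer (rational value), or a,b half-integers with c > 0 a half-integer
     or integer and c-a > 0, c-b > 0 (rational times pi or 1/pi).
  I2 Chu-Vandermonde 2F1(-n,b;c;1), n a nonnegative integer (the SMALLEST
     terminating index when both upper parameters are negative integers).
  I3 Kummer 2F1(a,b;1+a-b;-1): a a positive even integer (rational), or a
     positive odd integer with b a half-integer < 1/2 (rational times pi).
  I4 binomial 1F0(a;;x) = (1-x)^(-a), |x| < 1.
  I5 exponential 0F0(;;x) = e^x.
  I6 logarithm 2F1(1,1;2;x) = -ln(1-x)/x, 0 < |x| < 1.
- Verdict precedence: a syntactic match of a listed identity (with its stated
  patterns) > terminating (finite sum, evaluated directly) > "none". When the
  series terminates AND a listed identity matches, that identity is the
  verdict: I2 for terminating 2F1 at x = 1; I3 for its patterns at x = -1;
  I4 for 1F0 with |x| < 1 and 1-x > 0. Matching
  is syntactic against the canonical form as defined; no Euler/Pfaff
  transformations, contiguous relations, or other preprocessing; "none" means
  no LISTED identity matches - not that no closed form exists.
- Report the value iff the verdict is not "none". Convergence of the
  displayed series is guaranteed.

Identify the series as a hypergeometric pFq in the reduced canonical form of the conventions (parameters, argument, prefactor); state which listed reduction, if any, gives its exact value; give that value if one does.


This is -7/3 * 1F0(-4; -; -9/5) in reduced canonical form. Verdict: terminating - upper parameter -4 makes this a finite sum (last index 4), evaluated exactly. Hence: -268912/1875.

Key step: from the first term -7/3: the factor k + 1/2 cancels (top and bottom), leaving prefactor -7/3.
Ratio: r(k) = (-9/5) * (k-4) / [(k+1)] ; factor over Q: parameters, x = (-9/5), and C = -7/3.


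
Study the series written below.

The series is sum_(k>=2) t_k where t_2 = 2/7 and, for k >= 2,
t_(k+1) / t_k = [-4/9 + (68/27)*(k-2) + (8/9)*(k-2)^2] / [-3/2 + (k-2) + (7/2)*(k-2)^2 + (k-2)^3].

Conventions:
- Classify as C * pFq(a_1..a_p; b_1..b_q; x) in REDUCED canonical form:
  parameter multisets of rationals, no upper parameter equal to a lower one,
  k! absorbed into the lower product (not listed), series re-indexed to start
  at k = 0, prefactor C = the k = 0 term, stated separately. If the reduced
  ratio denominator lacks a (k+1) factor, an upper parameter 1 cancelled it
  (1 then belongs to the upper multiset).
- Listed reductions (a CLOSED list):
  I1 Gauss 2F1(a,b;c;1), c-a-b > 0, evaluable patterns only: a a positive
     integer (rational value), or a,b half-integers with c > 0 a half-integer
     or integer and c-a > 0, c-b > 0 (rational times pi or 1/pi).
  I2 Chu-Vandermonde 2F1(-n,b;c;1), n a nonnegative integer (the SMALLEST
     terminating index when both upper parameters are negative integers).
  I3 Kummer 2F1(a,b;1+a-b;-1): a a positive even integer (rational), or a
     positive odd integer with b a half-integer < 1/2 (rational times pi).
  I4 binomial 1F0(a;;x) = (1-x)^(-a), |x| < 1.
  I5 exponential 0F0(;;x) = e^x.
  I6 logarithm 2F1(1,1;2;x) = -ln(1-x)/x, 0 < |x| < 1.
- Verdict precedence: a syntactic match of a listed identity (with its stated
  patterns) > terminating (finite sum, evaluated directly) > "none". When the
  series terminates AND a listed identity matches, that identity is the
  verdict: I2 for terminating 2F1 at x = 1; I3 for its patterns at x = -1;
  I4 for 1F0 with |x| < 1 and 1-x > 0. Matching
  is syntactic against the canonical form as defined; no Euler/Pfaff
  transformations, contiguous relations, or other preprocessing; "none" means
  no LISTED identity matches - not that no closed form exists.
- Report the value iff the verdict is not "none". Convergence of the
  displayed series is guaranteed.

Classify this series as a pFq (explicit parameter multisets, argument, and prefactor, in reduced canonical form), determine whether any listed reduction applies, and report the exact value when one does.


With C = 2/7: the canonical form is 1F1(-1/6; -1/2; 8/9). Verdict: none (x = 8/9): each listed identity misses the multisets {-1/6} ; {-1/2}.

Structural cue: from the first term 2/7: factor the ratio over Q (C = 2/7, x = 8/9): negated roots = parameters.
Ratio: r(k) = (8/9) * (k-1/6) / [(k-1/2) (k+1)] - poly over poly, x = (8/9) from leading terms; C = 2/7 at k = 0.


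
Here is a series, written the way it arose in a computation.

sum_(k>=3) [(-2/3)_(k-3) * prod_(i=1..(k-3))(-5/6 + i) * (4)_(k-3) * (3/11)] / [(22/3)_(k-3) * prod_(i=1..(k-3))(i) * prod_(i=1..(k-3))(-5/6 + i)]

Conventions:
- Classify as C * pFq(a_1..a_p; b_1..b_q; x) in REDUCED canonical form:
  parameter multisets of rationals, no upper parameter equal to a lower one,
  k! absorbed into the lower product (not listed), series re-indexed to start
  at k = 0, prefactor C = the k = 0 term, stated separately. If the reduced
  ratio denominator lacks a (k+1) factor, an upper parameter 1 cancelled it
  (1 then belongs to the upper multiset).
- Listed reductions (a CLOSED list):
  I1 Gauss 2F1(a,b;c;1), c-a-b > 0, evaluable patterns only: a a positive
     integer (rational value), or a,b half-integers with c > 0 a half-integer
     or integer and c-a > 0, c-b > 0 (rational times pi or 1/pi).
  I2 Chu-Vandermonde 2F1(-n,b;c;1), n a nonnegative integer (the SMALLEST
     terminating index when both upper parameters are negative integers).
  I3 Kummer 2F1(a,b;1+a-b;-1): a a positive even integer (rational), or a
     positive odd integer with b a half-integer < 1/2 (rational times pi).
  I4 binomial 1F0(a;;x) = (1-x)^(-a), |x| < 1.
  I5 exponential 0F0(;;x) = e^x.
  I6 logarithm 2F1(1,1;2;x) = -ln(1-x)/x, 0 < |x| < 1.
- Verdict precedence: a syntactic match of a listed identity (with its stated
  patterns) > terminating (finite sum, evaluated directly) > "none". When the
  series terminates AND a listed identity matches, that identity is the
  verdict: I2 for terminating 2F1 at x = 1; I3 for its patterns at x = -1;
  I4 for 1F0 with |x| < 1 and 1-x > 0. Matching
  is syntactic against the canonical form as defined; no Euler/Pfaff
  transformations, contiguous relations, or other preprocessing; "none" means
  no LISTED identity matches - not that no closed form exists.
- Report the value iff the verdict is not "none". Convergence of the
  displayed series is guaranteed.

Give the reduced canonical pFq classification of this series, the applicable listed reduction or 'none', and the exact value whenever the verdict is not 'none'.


Canonical form: C = 3/11 times 2F1 with upper {-2/3, 4}, lower {22/3}, x = 1. Verdict at x = 1: Gauss's theorem (I1) matches (x = 1: the Gamma ratio telescopes since c-a-b = 4 > 0 and a = 4 in Z>0). Its exact value is 988/6237.

Structural cue: t_0 being 3/11, the lower running product (prefactor 3/11) is a rising factorial.
Term ratio: r(k) = 1 * (k-2/3) (k+4) / [(k+22/3) (k+1)] - rational in k, leading ratio 1; with t_0 = 3/11, classification follows.


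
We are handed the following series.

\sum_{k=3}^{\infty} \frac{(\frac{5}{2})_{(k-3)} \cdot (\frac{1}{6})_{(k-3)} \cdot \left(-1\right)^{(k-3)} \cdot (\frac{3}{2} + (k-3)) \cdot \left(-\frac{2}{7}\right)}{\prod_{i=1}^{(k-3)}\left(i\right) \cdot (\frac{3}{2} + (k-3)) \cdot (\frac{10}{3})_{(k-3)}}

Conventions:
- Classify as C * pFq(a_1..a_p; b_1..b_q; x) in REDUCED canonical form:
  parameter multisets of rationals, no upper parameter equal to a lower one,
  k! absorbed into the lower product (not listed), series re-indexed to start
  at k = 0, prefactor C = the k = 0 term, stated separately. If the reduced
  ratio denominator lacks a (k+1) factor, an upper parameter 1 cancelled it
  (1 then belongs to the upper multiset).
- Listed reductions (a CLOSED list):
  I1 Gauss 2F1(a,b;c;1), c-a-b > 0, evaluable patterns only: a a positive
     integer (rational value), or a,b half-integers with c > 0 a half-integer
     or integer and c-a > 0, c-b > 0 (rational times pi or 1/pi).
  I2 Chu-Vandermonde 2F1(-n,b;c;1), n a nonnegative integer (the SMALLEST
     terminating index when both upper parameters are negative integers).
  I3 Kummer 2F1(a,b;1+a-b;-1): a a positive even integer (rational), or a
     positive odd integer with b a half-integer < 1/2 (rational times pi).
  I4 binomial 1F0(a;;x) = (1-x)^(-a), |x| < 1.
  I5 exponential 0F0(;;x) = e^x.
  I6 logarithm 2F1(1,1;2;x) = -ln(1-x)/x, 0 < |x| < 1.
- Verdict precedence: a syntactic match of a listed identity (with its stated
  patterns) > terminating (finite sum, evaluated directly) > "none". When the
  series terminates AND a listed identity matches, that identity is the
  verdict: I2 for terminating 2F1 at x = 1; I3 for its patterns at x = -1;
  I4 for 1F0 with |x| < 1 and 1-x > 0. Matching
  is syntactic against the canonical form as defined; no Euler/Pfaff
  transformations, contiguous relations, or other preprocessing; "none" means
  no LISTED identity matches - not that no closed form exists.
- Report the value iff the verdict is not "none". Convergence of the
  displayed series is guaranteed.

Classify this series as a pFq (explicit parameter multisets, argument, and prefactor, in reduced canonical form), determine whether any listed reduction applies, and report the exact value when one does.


The series (x = -1) is 2F1: upper {\frac{1}{6}, \frac{5}{2}}, lower {\frac{10}{3}}, prefactor -\frac{2}{7}. Verdict: none. No listed pattern accepts 2F1(\frac{1}{6}, \frac{5}{2}; \frac{10}{3}; -1).

Structural cue: t_0 = -\frac{2}{7} here, and k + 3/2 divides numerator and denominator alike; C = -2/7 after cancelling.
Ratio: r(k) = -1 * (k+\frac{1}{6}) (k+\frac{5}{2}) / [(k+\frac{10}{3}) (k+1)] - rational in k, leading ratio -1; with t_0 = -\frac{2}{7}, classification follows.


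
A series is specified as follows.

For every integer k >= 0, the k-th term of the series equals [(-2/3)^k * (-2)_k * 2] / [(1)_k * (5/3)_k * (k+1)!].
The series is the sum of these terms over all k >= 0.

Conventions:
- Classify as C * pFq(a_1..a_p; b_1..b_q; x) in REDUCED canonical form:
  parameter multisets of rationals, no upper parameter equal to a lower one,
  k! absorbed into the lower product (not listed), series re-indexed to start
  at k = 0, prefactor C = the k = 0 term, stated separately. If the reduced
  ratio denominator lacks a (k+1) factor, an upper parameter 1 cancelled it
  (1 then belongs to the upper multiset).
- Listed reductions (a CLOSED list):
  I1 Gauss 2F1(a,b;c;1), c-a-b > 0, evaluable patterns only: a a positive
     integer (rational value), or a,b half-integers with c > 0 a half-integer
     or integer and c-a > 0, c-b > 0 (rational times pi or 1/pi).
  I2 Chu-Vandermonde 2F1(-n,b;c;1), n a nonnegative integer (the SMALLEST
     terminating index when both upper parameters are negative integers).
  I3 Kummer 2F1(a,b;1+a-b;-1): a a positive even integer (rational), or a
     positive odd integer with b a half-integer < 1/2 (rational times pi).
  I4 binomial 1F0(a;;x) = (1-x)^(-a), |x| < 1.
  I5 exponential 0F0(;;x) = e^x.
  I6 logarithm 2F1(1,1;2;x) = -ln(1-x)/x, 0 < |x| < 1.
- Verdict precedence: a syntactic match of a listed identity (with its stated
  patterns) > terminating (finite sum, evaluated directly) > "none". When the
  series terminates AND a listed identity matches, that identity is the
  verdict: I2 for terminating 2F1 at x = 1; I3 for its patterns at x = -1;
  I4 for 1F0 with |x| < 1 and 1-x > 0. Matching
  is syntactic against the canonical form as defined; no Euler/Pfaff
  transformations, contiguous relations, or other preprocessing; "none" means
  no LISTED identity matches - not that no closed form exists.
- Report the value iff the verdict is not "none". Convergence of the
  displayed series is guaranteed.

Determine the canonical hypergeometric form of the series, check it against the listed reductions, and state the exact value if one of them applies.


The series (x = -2/3) is 1F2: upper {-2}, lower {5/3, 2}, prefactor 2. Verdict: terminating - no listed pattern fits, but -2 in the upper list cuts the series at k = 2; direct evaluation. Sum: 17/6.

First insight: t_0 being 2, (1)_k (prefactor 2) is k! itself.
Step ratio: r(k) = (-2/3) * (k-2) / [(k+5/3) (k+2) (k+1)] - poly over poly, x = (-2/3) from leading terms; C = 2 at k = 0.


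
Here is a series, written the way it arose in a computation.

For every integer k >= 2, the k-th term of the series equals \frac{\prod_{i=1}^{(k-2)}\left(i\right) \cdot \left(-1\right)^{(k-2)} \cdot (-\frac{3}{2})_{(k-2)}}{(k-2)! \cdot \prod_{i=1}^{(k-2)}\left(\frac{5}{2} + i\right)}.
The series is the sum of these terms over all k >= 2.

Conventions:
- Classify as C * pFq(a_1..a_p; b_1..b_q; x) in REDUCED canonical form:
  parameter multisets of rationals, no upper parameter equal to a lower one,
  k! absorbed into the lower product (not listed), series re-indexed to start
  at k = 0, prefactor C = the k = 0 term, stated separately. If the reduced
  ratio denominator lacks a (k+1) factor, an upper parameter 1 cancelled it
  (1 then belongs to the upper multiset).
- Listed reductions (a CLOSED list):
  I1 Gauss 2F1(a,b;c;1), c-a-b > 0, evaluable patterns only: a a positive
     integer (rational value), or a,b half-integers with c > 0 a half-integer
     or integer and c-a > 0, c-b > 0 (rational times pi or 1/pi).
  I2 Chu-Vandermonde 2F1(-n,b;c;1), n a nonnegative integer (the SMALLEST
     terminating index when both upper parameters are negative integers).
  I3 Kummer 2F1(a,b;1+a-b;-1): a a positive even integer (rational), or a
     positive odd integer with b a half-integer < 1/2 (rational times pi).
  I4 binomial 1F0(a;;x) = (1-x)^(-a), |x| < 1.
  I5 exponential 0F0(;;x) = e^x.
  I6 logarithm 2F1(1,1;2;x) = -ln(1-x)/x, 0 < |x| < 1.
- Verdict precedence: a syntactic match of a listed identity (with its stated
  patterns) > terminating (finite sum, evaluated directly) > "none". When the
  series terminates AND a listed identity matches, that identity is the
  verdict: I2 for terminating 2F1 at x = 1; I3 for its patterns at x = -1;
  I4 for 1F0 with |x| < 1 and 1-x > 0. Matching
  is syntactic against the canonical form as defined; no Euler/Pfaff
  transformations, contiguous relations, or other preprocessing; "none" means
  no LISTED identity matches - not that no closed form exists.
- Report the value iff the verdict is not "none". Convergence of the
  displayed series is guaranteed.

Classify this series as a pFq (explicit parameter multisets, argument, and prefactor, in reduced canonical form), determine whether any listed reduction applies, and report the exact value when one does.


Prefactor 1, argument -1: 2F1 with upper {-\frac{3}{2}, 1} over lower {\frac{7}{2}}. Verdict: Kummer's theorem (I3) matches (x = -1; c = \frac{7}{2} equals 1+a-b for upper {-\frac{3}{2}, 1}: listed pattern). Hence: \frac{15}{32} \cdot \pi.

Structural cue: t_0 being 1, the running product (C = 1, x = -1) telescopes to a rising factorial.
Consecutive-term ratio: r(k) = -1 * (k-\frac{3}{2}) (k+1) / [(k+\frac{7}{2}) (k+1)] - poly over poly, x = -1 from leading terms; C = 1 at k = 0.


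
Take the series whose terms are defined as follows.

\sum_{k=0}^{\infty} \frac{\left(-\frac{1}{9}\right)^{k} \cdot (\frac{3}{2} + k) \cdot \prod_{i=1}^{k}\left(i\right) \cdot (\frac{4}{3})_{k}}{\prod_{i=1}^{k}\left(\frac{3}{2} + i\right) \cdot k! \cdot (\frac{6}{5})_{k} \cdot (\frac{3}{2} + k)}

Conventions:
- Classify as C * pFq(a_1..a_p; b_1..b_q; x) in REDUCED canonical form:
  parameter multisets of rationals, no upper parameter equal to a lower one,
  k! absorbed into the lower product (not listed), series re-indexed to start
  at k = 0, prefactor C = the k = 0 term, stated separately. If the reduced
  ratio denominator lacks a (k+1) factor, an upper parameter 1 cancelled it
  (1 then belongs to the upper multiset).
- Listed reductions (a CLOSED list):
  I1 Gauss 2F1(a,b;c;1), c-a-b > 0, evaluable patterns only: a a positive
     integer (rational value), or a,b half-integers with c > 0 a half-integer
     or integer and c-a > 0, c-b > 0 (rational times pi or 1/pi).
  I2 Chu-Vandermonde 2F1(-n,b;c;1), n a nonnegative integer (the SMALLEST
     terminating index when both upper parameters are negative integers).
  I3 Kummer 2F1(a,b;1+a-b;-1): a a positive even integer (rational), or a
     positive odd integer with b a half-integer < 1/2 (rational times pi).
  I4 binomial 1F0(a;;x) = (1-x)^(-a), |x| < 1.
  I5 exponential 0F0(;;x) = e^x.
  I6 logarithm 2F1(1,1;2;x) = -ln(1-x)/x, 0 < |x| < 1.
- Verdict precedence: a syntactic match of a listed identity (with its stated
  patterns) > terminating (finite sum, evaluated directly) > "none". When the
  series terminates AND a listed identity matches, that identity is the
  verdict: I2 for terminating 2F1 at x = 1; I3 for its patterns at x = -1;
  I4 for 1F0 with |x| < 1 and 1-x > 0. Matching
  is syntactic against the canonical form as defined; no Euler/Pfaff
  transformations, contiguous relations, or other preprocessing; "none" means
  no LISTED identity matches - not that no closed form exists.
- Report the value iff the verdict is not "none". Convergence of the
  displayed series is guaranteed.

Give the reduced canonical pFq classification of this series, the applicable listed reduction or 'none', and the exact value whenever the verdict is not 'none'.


This is 1 * 2F2(1, \frac{4}{3}; \frac{6}{5}, \frac{5}{2}; -\frac{1}{9}) in reduced canonical form. Verdict: none - this 2F2 at x = -\frac{1}{9} matches no listed pattern, and upper {1, \frac{4}{3}} holds no stopper.

Structural cue: t_0 being 1, striking the common factor k + 3/2 reduces the term (prefactor 1).
Term ratio: r(k) = -\frac{1}{9} * (k+1) (k+\frac{4}{3}) / [(k+\frac{6}{5}) (k+\frac{5}{2}) (k+1)] - poly over poly, x = -\frac{1}{9} from leading terms; C = 1 at k = 0.


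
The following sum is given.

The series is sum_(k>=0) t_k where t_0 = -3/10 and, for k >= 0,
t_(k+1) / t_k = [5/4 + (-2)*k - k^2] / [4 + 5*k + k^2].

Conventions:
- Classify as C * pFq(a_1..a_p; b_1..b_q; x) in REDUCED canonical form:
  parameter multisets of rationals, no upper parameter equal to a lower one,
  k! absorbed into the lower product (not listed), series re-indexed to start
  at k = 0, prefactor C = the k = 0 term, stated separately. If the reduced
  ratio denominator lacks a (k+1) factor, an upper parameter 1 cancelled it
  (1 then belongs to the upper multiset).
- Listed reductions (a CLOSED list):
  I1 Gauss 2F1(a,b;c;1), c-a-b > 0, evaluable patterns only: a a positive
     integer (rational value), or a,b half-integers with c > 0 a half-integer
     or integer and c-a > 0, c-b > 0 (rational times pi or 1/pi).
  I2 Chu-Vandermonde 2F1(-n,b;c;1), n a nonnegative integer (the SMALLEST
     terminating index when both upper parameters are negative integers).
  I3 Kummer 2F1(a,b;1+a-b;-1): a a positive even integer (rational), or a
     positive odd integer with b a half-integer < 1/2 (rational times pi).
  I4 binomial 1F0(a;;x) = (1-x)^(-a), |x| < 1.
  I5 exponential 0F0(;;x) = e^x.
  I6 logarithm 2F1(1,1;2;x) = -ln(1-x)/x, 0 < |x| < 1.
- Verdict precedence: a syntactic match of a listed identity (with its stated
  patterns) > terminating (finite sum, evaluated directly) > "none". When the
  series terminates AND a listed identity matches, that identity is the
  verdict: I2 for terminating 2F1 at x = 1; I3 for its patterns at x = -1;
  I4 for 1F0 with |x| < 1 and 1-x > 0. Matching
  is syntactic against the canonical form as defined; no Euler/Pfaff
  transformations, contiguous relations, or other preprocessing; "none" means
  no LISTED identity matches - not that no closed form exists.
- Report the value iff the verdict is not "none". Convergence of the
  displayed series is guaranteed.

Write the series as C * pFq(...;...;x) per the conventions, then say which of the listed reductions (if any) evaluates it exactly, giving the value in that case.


Prefactor -3/10, argument -1: 2F1 with upper {-1/2, 5/2} over lower {4}. Verdict: none (x = -1): each listed identity misses the multisets {-1/2, 5/2} ; {4}.

The tell: with t_0 = -3/10, the expanded ratio factors over Q; prefactor -3/10, roots give parameters.
Adjacent-term ratio: r(k) = (-1) * (k-1/2) (k+5/2) / [(k+4) (k+1)] - rational; roots negated = parameters, x = (-1), C = -3/10.


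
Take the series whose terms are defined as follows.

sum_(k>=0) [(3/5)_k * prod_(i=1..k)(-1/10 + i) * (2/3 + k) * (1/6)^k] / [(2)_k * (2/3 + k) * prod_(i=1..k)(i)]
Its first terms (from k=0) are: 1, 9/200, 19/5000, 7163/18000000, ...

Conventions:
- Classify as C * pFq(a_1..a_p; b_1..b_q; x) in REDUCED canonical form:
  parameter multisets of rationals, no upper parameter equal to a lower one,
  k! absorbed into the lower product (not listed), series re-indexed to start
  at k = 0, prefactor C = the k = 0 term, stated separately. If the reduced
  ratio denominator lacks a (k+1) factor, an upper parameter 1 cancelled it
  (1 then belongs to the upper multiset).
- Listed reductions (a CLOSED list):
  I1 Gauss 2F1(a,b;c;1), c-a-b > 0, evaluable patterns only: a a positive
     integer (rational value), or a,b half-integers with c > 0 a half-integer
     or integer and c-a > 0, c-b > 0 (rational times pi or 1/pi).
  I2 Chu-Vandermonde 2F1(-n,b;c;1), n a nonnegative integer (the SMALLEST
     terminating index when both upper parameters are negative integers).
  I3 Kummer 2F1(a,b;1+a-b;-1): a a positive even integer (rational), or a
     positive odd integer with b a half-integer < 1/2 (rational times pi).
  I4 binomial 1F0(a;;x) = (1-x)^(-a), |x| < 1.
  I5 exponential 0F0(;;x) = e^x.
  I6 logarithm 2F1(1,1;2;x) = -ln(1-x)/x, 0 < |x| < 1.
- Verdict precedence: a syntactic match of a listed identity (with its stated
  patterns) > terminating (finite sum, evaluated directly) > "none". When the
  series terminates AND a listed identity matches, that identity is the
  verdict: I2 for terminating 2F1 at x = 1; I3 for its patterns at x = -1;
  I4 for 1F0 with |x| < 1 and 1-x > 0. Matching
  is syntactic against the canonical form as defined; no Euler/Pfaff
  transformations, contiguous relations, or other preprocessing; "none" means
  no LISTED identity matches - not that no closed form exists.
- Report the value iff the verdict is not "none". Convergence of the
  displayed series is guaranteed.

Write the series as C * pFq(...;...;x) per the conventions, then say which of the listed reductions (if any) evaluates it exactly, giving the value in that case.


x = 1/6 here; the reduced form reads 2F1, upper {3/5, 9/10}, lower {2}, C = 1. Verdict: none. Every listed pattern misses the 2F1 form at 1/6, upper {3/5, 9/10}.

First insight: x = (1/6) and the running product (C = 1, x = 1/6) telescopes to a rising factorial.
Adjacent-term ratio: r(k) = (1/6) * (k+3/5) (k+9/10) / [(k+2) (k+1)] - poly over poly, x = (1/6) from leading terms; C = 1 at k = 0.


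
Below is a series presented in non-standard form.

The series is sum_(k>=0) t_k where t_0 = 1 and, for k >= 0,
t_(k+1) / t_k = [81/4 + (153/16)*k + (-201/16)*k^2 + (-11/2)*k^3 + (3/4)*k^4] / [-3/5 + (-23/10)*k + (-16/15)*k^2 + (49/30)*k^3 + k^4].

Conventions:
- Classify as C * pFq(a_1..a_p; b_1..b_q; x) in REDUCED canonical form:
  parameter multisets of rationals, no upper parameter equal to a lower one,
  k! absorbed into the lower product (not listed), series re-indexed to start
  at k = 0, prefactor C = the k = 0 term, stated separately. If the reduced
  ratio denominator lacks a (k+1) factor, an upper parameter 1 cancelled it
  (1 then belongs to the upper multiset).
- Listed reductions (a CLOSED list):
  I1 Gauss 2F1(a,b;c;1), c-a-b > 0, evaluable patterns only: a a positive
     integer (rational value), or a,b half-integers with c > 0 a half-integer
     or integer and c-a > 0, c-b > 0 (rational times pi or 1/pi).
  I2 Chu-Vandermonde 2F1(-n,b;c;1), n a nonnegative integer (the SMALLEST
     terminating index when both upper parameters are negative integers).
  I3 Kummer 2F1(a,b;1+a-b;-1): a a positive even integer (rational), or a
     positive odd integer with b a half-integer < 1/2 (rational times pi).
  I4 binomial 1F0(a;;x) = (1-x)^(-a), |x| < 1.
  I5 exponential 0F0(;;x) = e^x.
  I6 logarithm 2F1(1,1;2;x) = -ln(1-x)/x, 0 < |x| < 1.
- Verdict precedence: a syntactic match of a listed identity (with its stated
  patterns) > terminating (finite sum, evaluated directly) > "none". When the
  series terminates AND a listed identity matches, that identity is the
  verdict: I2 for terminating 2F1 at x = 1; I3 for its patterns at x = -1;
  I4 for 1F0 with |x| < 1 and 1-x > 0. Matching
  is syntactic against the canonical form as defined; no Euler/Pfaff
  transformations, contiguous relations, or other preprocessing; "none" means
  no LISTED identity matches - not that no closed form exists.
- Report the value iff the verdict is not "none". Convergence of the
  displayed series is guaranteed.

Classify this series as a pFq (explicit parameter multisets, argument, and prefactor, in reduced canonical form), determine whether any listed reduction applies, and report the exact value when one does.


With C = 1: the canonical form is 3F2(-9, -4/3, 3/2; -6/5, 1/3; 3/4). Verdict: terminating - upper parameter -9 makes this a finite sum (last index 9), evaluated exactly. Its exact value is 108127120260379853/2338128656334848.

Structural cue: x = (3/4) and roots of the ratio polynomials (prefactor 1) are the negated parameters.
Term ratio: r(k) = (3/4) * (k-9) (k-4/3) (k+3/2) / [(k-6/5) (k+1/3) (k+1)] - poly over poly, x = (3/4) from leading terms; C = 1 at k = 0.


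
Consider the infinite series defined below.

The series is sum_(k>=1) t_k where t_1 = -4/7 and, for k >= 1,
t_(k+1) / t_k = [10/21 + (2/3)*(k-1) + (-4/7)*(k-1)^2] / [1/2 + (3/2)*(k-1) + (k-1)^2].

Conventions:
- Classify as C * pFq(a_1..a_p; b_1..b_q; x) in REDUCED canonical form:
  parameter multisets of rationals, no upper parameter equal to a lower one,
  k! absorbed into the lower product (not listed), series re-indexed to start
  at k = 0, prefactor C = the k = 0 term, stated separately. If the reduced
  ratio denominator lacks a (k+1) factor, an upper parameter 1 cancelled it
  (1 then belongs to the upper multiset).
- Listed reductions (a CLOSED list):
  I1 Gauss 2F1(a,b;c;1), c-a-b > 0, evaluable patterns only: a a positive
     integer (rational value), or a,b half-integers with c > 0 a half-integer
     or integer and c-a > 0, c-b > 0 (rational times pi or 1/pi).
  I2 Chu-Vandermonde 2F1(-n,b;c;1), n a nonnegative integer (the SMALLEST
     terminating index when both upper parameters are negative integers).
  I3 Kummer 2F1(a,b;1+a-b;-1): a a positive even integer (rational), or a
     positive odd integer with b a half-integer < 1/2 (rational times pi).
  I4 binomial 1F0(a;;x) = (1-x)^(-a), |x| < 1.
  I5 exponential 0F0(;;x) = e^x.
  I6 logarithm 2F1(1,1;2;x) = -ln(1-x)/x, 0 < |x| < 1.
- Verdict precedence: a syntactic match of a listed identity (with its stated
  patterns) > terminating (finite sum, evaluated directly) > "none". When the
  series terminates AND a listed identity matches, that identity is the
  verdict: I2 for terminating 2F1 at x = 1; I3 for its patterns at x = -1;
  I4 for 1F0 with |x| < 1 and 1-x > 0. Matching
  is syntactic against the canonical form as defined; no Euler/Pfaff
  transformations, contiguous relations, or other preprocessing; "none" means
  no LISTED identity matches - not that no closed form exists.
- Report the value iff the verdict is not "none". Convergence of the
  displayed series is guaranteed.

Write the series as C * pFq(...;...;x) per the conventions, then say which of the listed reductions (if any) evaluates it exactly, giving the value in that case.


Key step: t_0 = -4/7 here, and the ratio is unreduced: k + 1/2 divides both sides (C = -4/7).
Term ratio: r(k) = (-4/7) * (k-5/3) / [(k+1)] - poly over poly, x = (-4/7) from leading terms; C = -4/7 at k = 0.

Reduced: x = -4/7, 1F0, upper = {-5/3}, lower = {-}, C = -4/7. Verdict: the I4 binomial reduction applies (the 1F0 binomial series: exponent 5/3, x = -4/7). Exact value: (-4/7) * (11/7)^(5/3).
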